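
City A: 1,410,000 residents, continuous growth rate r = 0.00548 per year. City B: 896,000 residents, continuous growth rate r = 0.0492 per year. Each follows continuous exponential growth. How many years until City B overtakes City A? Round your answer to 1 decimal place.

1410000·e^(0.00548t) = 896000·e^(0.0492t)
1410000/896000 = e^((0.0492 − 0.00548)t) → ln(1.57366) = 0.04372·t
t = 0.4534 / 0.04372

t ≈ 10.4 years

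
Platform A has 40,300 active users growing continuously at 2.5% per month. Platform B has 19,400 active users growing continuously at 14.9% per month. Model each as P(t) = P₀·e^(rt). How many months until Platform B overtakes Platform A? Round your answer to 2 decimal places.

40300·e^(0.025t) = 19400·e^(0.149t)
40300/19400 = e^((0.149 − 0.025)t) → ln(2.07732) = 0.124·t
t = 0.73108 / 0.124

t ≈ 5.90 months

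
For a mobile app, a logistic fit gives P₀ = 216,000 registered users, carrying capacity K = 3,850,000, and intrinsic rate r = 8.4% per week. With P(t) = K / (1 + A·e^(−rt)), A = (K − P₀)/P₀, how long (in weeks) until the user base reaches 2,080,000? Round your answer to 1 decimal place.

t ≈ 35.5 weeks

A = (3850000 − 216000)/216000 = 16.82407
2080000 = 3850000/(1 + 16.82407·e^(−0.084t)) → 1 + 16.82407·e^(−0.084t) = 1.85096
e^(−0.084t) = 0.05058 → t = ln(19.77066)/0.084 = 2.9842/0.084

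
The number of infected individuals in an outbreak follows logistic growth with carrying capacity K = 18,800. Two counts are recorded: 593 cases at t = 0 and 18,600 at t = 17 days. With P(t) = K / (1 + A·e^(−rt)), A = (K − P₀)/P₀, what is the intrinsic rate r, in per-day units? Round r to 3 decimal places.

r ≈ 0.468 per day

A = (18800 − 593)/593 = 30.7032
18600 = 18800/(1 + 30.7032·e^(−r·17)) → e^(−17r) = (1.01075 − 1)/30.7032 = 0.00035
r = −ln(0.00035)/17 = 7.95697/17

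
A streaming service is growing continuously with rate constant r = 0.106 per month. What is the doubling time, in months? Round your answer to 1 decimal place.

doubling time ≈ 6.5 months

doubling time = ln(2) / |r| = 0.69315 / 0.106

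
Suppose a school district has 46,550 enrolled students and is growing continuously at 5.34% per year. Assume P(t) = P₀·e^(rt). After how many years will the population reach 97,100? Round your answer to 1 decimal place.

97100 = 46550 · e^(0.0534·t)
t = ln(97100/46550) / 0.0534 = ln(2.08593) / 0.0534 = 0.73521 / 0.0534

t ≈ 13.8 years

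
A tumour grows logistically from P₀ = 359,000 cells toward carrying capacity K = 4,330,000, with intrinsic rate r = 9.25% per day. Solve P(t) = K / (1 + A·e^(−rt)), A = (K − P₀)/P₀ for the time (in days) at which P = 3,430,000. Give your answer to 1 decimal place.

t ≈ 40.4 days

A = (4330000 − 359000)/359000 = 11.06128
3430000 = 4330000/(1 + 11.06128·e^(−0.0925t)) → 1 + 11.06128·e^(−0.0925t) = 1.26239
e^(−0.0925t) = 0.023722 → t = ln(42.15577)/0.0925 = 3.74137/0.0925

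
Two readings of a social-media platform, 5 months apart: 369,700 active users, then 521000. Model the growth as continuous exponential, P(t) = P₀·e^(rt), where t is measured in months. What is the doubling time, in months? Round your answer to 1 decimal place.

r = ln(521000/369700) / 5 = ln(1.40925) / 5 ≈ 0.068612 per month
doubling time = ln 2 / |r| = 0.69315 / 0.068612

doubling time ≈ 10.1 months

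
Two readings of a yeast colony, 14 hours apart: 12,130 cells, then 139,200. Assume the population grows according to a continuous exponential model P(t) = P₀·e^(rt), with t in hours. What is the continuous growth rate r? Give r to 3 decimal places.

139200 = 12130 · e^(r·14)
e^(14r) = 139200/12130 = 11.47568
r = ln(11.47568) / 14 = 2.44023 / 14

r ≈ 0.174 per hour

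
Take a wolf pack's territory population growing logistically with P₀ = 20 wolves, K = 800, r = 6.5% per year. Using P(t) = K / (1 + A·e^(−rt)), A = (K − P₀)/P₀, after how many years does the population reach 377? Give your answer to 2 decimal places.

A = (800 − 20)/20 = 39
377 = 800/(1 + 39·e^(−0.065t)) → 1 + 39·e^(−0.065t) = 2.12202
e^(−0.065t) = 0.02877 → t = ln(34.75887)/0.065 = 3.54843/0.065

t ≈ 54.59 years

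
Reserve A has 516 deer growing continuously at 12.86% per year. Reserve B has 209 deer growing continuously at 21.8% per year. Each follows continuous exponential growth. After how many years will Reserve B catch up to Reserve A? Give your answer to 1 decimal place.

t ≈ 10.1 years

516·e^(0.1286t) = 209·e^(0.218t)
516/209 = e^((0.218 − 0.1286)t) → ln(2.4689) = 0.0894·t
t = 0.90377 / 0.0894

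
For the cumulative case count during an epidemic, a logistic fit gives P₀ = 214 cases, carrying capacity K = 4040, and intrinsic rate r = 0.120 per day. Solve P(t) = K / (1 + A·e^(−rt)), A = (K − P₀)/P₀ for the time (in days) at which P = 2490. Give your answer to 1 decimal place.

t ≈ 28.0 days

A = (4040 − 214)/214 = 17.8785
2490 = 4040/(1 + 17.8785·e^(−0.12t)) → 1 + 17.8785·e^(−0.12t) = 1.62249
e^(−0.12t) = 0.034818 → t = ln(28.72095)/0.12 = 3.35763/0.12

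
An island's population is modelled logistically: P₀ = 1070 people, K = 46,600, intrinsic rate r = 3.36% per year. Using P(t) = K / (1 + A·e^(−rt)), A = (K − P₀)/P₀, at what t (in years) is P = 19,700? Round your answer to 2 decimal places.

t ≈ 102.36 years

A = (46600 − 1070)/1070 = 42.5514
19700 = 46600/(1 + 42.5514·e^(−0.0336t)) → 1 + 42.5514·e^(−0.0336t) = 2.36548
e^(−0.0336t) = 0.03209 → t = ln(31.16218)/0.0336 = 3.43921/0.0336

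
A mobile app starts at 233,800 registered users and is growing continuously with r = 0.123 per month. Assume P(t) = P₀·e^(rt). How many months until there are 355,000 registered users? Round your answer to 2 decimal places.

355000 = 233800 · e^(0.123·t)
t = ln(355000/233800) / 0.123 = ln(1.51839) / 0.123 = 0.41765 / 0.123

t ≈ 3.40 months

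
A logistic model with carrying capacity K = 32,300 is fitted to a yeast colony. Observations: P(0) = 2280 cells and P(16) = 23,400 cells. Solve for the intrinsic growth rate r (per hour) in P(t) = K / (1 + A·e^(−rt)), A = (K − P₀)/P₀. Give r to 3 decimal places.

A = (32300 − 2280)/2280 = 13.16667
23400 = 32300/(1 + 13.16667·e^(−r·16)) → e^(−16r) = (1.38034 − 1)/13.16667 = 0.028887
r = −ln(0.028887)/16 = 3.54437/16

r ≈ 0.222 per hour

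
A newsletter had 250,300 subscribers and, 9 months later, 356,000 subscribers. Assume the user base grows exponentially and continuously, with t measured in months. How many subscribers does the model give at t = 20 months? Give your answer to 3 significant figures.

≈ 548,000 subscribers

r = ln(356000/250300) / 9 ≈ 0.039141 per month
P(20) = 250300 · e^(0.039141·20) = 250300 · 2.18764 ≈ 547566.33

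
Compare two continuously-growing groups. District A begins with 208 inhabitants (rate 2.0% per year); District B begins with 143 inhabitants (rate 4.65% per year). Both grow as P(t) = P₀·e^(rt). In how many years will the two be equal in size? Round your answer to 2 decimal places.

208·e^(0.02t) = 143·e^(0.0465t)
208/143 = e^((0.0465 − 0.02)t) → ln(1.45455) = 0.0265·t
t = 0.37469 / 0.0265

t ≈ 14.14 years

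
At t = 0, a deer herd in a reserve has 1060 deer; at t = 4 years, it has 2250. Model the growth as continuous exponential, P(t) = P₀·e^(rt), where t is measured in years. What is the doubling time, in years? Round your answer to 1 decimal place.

doubling time ≈ 3.7 years

r = ln(2250/1060) / 4 = ln(2.12264) / 4 ≈ 0.188165 per year
doubling time = ln 2 / |r| = 0.69315 / 0.188165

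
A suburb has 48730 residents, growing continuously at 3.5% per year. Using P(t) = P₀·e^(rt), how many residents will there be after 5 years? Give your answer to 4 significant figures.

P(5) = 48730 · e^(0.035·5) = 48730 · e^(0.175)
= 48730 · 1.19125 ≈ 58049.43

≈ 58,050 residents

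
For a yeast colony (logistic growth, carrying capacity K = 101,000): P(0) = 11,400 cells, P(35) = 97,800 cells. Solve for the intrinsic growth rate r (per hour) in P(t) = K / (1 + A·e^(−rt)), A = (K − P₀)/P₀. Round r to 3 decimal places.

A = (101000 − 11400)/11400 = 7.85965
97800 = 101000/(1 + 7.85965·e^(−r·35)) → e^(−35r) = (1.03272 − 1)/7.85965 = 0.004163
r = −ln(0.004163)/35 = 5.48152/35

r ≈ 0.157 per hour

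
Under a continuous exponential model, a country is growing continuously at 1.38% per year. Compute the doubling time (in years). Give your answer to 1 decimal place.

doubling time = ln(2) / |r| = 0.69315 / 0.0138

doubling time ≈ 50.2 years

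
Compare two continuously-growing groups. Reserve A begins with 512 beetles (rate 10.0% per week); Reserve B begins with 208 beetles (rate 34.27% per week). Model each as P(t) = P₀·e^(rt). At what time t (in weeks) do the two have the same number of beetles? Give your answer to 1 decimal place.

t ≈ 3.7 weeks

512·e^(0.1t) = 208·e^(0.3427t)
512/208 = e^((0.3427 − 0.1)t) → ln(2.46154) = 0.2427·t
t = 0.90079 / 0.2427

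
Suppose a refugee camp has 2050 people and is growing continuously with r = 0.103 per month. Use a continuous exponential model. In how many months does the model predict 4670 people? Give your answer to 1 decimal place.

t ≈ 8.0 months

4670 = 2050 · e^(0.103·t)
t = ln(4670/2050) / 0.103 = ln(2.27805) / 0.103 = 0.82332 / 0.103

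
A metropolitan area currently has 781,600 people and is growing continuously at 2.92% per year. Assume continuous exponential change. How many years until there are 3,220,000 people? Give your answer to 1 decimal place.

3220000 = 781600 · e^(0.0292·t)
t = ln(3220000/781600) / 0.0292 = ln(4.11975) / 0.0292 = 1.41579 / 0.0292

t ≈ 48.5 years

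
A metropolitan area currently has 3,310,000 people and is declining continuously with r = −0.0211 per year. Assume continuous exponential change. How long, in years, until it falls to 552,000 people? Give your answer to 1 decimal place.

552000 = 3310000 · e^(-0.0211·t)
t = ln(552000/3310000) / -0.0211 = ln(0.16677) / -0.0211 = -1.79116 / -0.0211

t ≈ 84.9 years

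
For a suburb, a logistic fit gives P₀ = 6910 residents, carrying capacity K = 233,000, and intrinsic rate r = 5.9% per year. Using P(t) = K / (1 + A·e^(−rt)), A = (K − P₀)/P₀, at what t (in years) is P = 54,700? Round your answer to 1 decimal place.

t ≈ 39.1 years

A = (233000 − 6910)/6910 = 32.71925
54700 = 233000/(1 + 32.71925·e^(−0.059t)) → 1 + 32.71925·e^(−0.059t) = 4.2596
e^(−0.059t) = 0.099623 → t = ln(10.03782)/0.059 = 2.30636/0.059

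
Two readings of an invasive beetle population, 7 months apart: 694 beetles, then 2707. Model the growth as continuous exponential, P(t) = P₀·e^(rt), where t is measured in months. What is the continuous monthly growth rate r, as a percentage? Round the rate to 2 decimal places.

r ≈ 19.44% per month

2707 = 694 · e^(r·7)
e^(7r) = 2707/694 = 3.90058
r = ln(3.90058) / 7 = 1.36112 / 7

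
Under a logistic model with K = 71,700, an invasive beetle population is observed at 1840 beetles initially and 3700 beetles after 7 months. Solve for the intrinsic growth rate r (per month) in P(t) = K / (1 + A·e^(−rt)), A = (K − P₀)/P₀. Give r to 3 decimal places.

A = (71700 − 1840)/1840 = 37.96739
3700 = 71700/(1 + 37.96739·e^(−r·7)) → e^(−7r) = (19.37838 − 1)/37.96739 = 0.484057
r = −ln(0.484057)/7 = 0.72555/7

r ≈ 0.104 per month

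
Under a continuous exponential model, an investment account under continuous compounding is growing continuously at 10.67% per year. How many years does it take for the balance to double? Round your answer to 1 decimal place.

doubling time = ln(2) / |r| = 0.69315 / 0.1067

doubling time ≈ 6.5 years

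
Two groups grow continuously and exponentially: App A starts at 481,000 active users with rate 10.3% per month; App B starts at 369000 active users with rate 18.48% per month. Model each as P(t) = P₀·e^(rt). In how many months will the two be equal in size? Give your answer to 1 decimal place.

481000·e^(0.103t) = 369000·e^(0.1848t)
481000/369000 = e^((0.1848 − 0.103)t) → ln(1.30352) = 0.0818·t
t = 0.26507 / 0.0818

t ≈ 3.2 months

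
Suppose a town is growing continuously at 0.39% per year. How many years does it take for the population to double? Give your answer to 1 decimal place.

doubling time ≈ 177.7 years

doubling time = ln(2) / |r| = 0.69315 / 0.0039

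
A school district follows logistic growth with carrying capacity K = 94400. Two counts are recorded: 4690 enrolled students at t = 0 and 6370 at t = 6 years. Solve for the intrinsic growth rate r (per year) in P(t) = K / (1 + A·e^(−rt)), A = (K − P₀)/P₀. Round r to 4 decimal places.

r ≈ 0.0542 per year

A = (94400 − 4690)/4690 = 19.12793
6370 = 94400/(1 + 19.12793·e^(−r·6)) → e^(−6r) = (14.81947 − 1)/19.12793 = 0.722476
r = −ln(0.722476)/6 = 0.32507/6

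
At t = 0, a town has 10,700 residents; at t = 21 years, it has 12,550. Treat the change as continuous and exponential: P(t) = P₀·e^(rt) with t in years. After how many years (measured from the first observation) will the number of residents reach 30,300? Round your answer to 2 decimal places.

r = ln(12550/10700) / 21 ≈ 0.007594 per year
t = ln(30300/10700) / r = 1.0409 / 0.007594 ≈ 137.067

t ≈ 137.07 years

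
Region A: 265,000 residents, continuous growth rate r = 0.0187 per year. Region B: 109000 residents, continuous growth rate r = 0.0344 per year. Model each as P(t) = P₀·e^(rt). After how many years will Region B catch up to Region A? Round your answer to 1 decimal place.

265000·e^(0.0187t) = 109000·e^(0.0344t)
265000/109000 = e^((0.0344 − 0.0187)t) → ln(2.43119) = 0.0157·t
t = 0.88838 / 0.0157

t ≈ 56.6 years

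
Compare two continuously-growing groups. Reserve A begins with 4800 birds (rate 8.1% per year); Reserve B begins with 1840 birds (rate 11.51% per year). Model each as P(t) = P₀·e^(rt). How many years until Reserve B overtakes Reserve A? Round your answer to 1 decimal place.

t ≈ 28.1 years

4800·e^(0.081t) = 1840·e^(0.1151t)
4800/1840 = e^((0.1151 − 0.081)t) → ln(2.6087) = 0.0341·t
t = 0.95885 / 0.0341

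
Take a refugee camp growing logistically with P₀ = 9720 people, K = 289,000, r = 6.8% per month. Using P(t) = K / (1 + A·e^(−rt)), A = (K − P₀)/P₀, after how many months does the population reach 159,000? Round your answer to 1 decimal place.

t ≈ 52.3 months

A = (289000 − 9720)/9720 = 28.73251
159000 = 289000/(1 + 28.73251·e^(−0.068t)) → 1 + 28.73251·e^(−0.068t) = 1.81761
e^(−0.068t) = 0.028456 → t = ln(35.14207)/0.068 = 3.5594/0.068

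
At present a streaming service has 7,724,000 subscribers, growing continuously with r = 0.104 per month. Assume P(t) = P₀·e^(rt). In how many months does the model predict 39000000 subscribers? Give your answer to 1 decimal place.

39000000 = 7724000 · e^(0.104·t)
t = ln(39000000/7724000) / 0.104 = ln(5.0492) / 0.104 = 1.61923 / 0.104

t ≈ 15.6 months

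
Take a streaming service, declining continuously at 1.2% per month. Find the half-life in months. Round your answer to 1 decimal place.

half-life = ln(2) / |r| = 0.69315 / 0.012

half-life ≈ 57.8 months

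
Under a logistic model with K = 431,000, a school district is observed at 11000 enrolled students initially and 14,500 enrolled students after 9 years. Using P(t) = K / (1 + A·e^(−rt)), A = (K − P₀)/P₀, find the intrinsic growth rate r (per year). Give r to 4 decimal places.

A = (431000 − 11000)/11000 = 38.18182
14500 = 431000/(1 + 38.18182·e^(−r·9)) → e^(−9r) = (29.72414 − 1)/38.18182 = 0.752299
r = −ln(0.752299)/9 = 0.28462/9

r ≈ 0.0316 per year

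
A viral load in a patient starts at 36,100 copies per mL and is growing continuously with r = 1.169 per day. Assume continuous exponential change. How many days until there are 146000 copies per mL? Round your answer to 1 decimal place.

146000 = 36100 · e^(1.169·t)
t = ln(146000/36100) / 1.169 = ln(4.04432) / 1.169 = 1.39731 / 1.169

t ≈ 1.2 days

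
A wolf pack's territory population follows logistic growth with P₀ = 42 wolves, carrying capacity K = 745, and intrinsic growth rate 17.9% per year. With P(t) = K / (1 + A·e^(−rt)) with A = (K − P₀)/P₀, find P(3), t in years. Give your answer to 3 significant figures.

≈ 69.1 wolves

A = (745 − 42)/42 = 16.7381
P(3) = 745 / (1 + 16.7381·e^(−0.179·3)) = 745 / (1 + 16.7381·0.584499)
= 745 / 10.7834 ≈ 69.09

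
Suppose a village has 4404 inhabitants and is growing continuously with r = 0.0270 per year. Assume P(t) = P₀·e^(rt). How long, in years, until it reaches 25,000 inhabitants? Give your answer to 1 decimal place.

t ≈ 64.3 years

25000 = 4404 · e^(0.027·t)
t = ln(25000/4404) / 0.027 = ln(5.67666) / 0.027 = 1.73636 / 0.027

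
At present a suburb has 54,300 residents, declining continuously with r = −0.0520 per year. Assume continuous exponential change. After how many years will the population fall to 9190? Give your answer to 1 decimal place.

9190 = 54300 · e^(-0.052·t)
t = ln(9190/54300) / -0.052 = ln(0.16924) / -0.052 = -1.77641 / -0.052

t ≈ 34.2 years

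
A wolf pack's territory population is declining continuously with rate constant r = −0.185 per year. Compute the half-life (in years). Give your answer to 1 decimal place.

half-life ≈ 3.7 years

half-life = ln(2) / |r| = 0.69315 / 0.185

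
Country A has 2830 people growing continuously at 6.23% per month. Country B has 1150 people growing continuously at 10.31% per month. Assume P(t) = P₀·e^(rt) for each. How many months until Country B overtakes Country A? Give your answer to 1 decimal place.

t ≈ 22.1 months

2830·e^(0.0623t) = 1150·e^(0.1031t)
2830/1150 = e^((0.1031 − 0.0623)t) → ln(2.46087) = 0.0408·t
t = 0.90051 / 0.0408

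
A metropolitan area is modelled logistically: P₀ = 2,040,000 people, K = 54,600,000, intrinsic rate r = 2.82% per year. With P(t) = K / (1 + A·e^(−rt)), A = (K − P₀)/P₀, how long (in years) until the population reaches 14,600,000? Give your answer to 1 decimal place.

A = (54600000 − 2040000)/2040000 = 25.76471
14600000 = 54600000/(1 + 25.76471·e^(−0.0282t)) → 1 + 25.76471·e^(−0.0282t) = 3.73973
e^(−0.0282t) = 0.106336 → t = ln(9.40412)/0.0282 = 2.24115/0.0282

t ≈ 79.5 years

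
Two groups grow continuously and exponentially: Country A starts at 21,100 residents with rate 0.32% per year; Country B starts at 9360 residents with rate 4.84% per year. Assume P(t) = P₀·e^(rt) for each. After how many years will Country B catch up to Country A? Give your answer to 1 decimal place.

t ≈ 18.0 years

21100·e^(0.0032t) = 9360·e^(0.0484t)
21100/9360 = e^((0.0484 − 0.0032)t) → ln(2.25427) = 0.0452·t
t = 0.81283 / 0.0452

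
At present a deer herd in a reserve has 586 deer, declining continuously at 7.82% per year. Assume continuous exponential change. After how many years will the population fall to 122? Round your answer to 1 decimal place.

122 = 586 · e^(-0.0782·t)
t = ln(122/586) / -0.0782 = ln(0.20819) / -0.0782 = -1.5693 / -0.0782

t ≈ 20.1 years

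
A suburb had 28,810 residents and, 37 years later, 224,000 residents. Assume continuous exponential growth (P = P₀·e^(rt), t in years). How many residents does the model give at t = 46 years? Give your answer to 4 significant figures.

r = ln(224000/28810) / 37 ≈ 0.05543 per year
P(46) = 28810 · e^(0.05543·46) = 28810 · 12.8045 ≈ 368897.69

≈ 368,900 residents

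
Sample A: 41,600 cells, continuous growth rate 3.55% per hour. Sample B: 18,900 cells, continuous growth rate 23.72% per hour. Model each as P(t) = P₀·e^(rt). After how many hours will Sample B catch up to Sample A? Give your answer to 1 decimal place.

41600·e^(0.0355t) = 18900·e^(0.2372t)
41600/18900 = e^((0.2372 − 0.0355)t) → ln(2.20106) = 0.2017·t
t = 0.78894 / 0.2017

t ≈ 3.9 hours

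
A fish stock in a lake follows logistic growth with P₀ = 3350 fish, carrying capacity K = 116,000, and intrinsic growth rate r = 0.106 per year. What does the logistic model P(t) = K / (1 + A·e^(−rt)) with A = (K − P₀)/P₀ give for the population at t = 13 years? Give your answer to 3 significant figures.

≈ 12,200 fish

A = (116000 − 3350)/3350 = 33.62687
P(13) = 116000 / (1 + 33.62687·e^(−0.106·13)) = 116000 / (1 + 33.62687·0.252082)
= 116000 / 9.47673 ≈ 12240.5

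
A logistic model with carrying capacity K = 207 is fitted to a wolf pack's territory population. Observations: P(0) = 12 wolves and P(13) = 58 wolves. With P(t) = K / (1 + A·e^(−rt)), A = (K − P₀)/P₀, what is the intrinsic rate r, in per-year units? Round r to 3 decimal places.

A = (207 − 12)/12 = 16.25
58 = 207/(1 + 16.25·e^(−r·13)) → e^(−13r) = (3.56897 − 1)/16.25 = 0.15809
r = −ln(0.15809)/13 = 1.84459/13

r ≈ 0.142 per year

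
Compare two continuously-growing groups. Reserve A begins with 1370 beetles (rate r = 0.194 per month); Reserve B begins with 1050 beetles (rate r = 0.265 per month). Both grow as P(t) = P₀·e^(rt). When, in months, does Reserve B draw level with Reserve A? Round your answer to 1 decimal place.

t ≈ 3.7 months

1370·e^(0.194t) = 1050·e^(0.265t)
1370/1050 = e^((0.265 − 0.194)t) → ln(1.30476) = 0.071·t
t = 0.26602 / 0.071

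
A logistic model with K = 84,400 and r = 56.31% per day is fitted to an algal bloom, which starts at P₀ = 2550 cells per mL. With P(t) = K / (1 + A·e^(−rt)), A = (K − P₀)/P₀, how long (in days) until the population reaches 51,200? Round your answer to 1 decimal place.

t ≈ 6.9 days

A = (84400 − 2550)/2550 = 32.09804
51200 = 84400/(1 + 32.09804·e^(−0.5631t)) → 1 + 32.09804·e^(−0.5631t) = 1.64844
e^(−0.5631t) = 0.020202 → t = ln(49.50059)/0.5631 = 3.90198/0.5631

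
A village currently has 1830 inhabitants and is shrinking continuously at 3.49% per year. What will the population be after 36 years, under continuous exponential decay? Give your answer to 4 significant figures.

P(36) = 1830 · e^(-0.0349·36) = 1830 · e^(-1.2564)
= 1830 · 0.28468 ≈ 520.96

≈ 521.0 inhabitants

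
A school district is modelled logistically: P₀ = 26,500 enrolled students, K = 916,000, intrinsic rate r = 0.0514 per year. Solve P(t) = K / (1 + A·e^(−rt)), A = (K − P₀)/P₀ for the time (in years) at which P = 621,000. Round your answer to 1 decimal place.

A = (916000 − 26500)/26500 = 33.56604
621000 = 916000/(1 + 33.56604·e^(−0.0514t)) → 1 + 33.56604·e^(−0.0514t) = 1.47504
e^(−0.0514t) = 0.014152 → t = ln(70.65935)/0.0514 = 4.25787/0.0514

t ≈ 82.8 years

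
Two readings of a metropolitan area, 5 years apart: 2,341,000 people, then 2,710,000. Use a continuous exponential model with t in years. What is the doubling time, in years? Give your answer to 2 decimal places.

r = ln(2710000/2341000) / 5 = ln(1.15762) / 5 ≈ 0.029274 per year
doubling time = ln 2 / |r| = 0.69315 / 0.029274

doubling time ≈ 23.68 years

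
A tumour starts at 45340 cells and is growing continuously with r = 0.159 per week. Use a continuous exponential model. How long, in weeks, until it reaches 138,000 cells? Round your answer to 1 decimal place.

138000 = 45340 · e^(0.159·t)
t = ln(138000/45340) / 0.159 = ln(3.04367) / 0.159 = 1.11306 / 0.159

t ≈ 7.0 weeks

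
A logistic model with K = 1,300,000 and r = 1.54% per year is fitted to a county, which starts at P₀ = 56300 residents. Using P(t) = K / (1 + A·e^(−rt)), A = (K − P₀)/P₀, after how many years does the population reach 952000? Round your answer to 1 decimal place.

A = (1300000 − 56300)/56300 = 22.09059
952000 = 1300000/(1 + 22.09059·e^(−0.0154t)) → 1 + 22.09059·e^(−0.0154t) = 1.36555
e^(−0.0154t) = 0.016548 → t = ln(60.43172)/0.0154 = 4.10151/0.0154

t ≈ 266.3 years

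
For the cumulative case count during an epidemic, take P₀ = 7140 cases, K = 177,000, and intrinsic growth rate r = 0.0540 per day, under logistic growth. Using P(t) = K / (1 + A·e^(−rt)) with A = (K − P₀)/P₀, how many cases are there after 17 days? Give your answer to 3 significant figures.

≈ 16,900 cases

A = (177000 − 7140)/7140 = 23.78992
P(17) = 177000 / (1 + 23.78992·e^(−0.054·17)) = 177000 / (1 + 23.78992·0.399317)
= 177000 / 10.49971 ≈ 16857.6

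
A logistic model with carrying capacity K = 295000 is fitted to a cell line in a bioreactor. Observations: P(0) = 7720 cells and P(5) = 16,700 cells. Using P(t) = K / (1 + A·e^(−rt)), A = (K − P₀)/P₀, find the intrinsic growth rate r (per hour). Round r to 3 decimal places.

r ≈ 0.161 per hour

A = (295000 − 7720)/7720 = 37.21244
16700 = 295000/(1 + 37.21244·e^(−r·5)) → e^(−5r) = (17.66467 − 1)/37.21244 = 0.447825
r = −ln(0.447825)/5 = 0.80335/5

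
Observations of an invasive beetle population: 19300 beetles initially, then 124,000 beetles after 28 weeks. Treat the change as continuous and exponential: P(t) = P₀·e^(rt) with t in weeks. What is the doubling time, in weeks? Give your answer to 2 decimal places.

r = ln(124000/19300) / 28 = ln(6.42487) / 28 ≈ 0.066435 per week
doubling time = ln 2 / |r| = 0.69315 / 0.066435

doubling time ≈ 10.43 weeks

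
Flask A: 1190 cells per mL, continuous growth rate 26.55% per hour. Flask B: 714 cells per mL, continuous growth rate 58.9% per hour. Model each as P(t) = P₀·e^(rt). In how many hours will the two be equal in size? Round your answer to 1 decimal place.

t ≈ 1.6 hours

1190·e^(0.2655t) = 714·e^(0.589t)
1190/714 = e^((0.589 − 0.2655)t) → ln(1.66667) = 0.3235·t
t = 0.51083 / 0.3235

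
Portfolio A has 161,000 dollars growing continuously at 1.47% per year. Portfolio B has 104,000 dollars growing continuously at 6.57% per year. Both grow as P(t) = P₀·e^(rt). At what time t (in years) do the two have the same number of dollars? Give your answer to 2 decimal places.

161000·e^(0.0147t) = 104000·e^(0.0657t)
161000/104000 = e^((0.0657 − 0.0147)t) → ln(1.54808) = 0.051·t
t = 0.43701 / 0.051

t ≈ 8.57 years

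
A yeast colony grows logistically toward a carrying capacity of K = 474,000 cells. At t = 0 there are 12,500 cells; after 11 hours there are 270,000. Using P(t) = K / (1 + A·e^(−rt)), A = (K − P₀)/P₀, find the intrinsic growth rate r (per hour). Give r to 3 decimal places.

r ≈ 0.354 per hour

A = (474000 − 12500)/12500 = 36.92
270000 = 474000/(1 + 36.92·e^(−r·11)) → e^(−11r) = (1.75556 − 1)/36.92 = 0.020465
r = −ln(0.020465)/11 = 3.88906/11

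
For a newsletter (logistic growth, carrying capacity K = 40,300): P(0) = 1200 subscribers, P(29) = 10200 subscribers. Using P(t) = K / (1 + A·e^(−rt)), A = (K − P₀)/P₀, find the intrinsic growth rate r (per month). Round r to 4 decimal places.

r ≈ 0.0828 per month

A = (40300 − 1200)/1200 = 32.58333
10200 = 40300/(1 + 32.58333·e^(−r·29)) → e^(−29r) = (3.95098 − 1)/32.58333 = 0.090567
r = −ln(0.090567)/29 = 2.40166/29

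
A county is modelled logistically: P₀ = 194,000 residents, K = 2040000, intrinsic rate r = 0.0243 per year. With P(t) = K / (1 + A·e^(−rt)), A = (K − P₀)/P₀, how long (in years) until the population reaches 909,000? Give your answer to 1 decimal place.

A = (2040000 − 194000)/194000 = 9.51546
909000 = 2040000/(1 + 9.51546·e^(−0.0243t)) → 1 + 9.51546·e^(−0.0243t) = 2.24422
e^(−0.0243t) = 0.130758 → t = ln(7.64771)/0.0243 = 2.03441/0.0243

t ≈ 83.7 years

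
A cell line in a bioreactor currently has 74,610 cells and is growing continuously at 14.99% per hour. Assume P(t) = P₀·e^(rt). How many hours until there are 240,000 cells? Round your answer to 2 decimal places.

240000 = 74610 · e^(0.1499·t)
t = ln(240000/74610) / 0.1499 = ln(3.21673) / 0.1499 = 1.16836 / 0.1499

t ≈ 7.79 hours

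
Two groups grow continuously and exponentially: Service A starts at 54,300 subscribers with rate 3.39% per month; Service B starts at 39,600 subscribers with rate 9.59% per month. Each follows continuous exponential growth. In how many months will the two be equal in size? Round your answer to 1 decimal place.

54300·e^(0.0339t) = 39600·e^(0.0959t)
54300/39600 = e^((0.0959 − 0.0339)t) → ln(1.37121) = 0.062·t
t = 0.3157 / 0.062

t ≈ 5.1 months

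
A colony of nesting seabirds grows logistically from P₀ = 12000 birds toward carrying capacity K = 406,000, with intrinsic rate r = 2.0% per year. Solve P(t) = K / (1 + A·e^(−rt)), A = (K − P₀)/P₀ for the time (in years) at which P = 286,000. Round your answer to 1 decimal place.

t ≈ 218.0 years

A = (406000 − 12000)/12000 = 32.83333
286000 = 406000/(1 + 32.83333·e^(−0.02t)) → 1 + 32.83333·e^(−0.02t) = 1.41958
e^(−0.02t) = 0.012779 → t = ln(78.25278)/0.02 = 4.35994/0.02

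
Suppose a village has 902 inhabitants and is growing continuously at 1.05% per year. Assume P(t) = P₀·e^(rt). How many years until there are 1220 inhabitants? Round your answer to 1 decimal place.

t ≈ 28.8 years

1220 = 902 · e^(0.0105·t)
t = ln(1220/902) / 0.0105 = ln(1.35255) / 0.0105 = 0.30199 / 0.0105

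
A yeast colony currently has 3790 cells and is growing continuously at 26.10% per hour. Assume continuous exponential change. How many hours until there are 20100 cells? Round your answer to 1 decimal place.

20100 = 3790 · e^(0.261·t)
t = ln(20100/3790) / 0.261 = ln(5.30343) / 0.261 = 1.66835 / 0.261

t ≈ 6.4 hours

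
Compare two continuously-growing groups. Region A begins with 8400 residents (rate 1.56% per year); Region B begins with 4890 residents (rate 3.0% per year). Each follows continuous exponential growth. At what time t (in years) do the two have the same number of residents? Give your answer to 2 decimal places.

8400·e^(0.0156t) = 4890·e^(0.03t)
8400/4890 = e^((0.03 − 0.0156)t) → ln(1.71779) = 0.0144·t
t = 0.54104 / 0.0144

t ≈ 37.57 years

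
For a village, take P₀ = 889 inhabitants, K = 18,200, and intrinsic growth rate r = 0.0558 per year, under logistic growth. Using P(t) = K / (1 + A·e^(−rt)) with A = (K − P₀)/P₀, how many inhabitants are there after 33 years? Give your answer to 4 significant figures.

≈ 4,452 inhabitants

A = (18200 − 889)/889 = 19.47244
P(33) = 18200 / (1 + 19.47244·e^(−0.0558·33)) = 18200 / (1 + 19.47244·0.158595)
= 18200 / 4.08824 ≈ 4451.8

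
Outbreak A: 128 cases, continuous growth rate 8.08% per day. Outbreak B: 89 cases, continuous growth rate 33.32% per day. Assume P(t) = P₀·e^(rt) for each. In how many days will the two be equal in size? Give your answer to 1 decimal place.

128·e^(0.0808t) = 89·e^(0.3332t)
128/89 = e^((0.3332 − 0.0808)t) → ln(1.4382) = 0.2524·t
t = 0.36339 / 0.2524

t ≈ 1.4 days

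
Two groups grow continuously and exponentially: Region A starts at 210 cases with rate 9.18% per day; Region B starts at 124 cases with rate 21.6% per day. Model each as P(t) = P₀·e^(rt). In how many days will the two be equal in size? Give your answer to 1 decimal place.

210·e^(0.0918t) = 124·e^(0.216t)
210/124 = e^((0.216 − 0.0918)t) → ln(1.69355) = 0.1242·t
t = 0.52683 / 0.1242

t ≈ 4.2 days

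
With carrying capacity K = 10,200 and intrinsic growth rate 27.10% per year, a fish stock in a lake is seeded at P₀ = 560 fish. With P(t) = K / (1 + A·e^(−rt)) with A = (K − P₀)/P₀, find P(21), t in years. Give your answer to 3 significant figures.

A = (10200 − 560)/560 = 17.21429
P(21) = 10200 / (1 + 17.21429·e^(−0.271·21)) = 10200 / (1 + 17.21429·0.003376)
= 10200 / 1.05812 ≈ 9639.75

≈ 9,640 fish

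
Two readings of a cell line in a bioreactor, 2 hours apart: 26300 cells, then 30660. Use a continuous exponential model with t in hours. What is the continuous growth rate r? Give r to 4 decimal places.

30660 = 26300 · e^(r·2)
e^(2r) = 30660/26300 = 1.16578
r = ln(1.16578) / 2 = 0.15339 / 2

r ≈ 0.0767 per hour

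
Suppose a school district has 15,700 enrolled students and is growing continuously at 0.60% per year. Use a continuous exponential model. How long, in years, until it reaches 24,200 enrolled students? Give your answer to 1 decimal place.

24200 = 15700 · e^(0.006·t)
t = ln(24200/15700) / 0.006 = ln(1.5414) / 0.006 = 0.43269 / 0.006

t ≈ 72.1 years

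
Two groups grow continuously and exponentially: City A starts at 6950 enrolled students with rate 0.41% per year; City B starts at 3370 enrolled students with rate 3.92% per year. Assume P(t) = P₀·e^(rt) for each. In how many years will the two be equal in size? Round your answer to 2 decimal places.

6950·e^(0.0041t) = 3370·e^(0.0392t)
6950/3370 = e^((0.0392 − 0.0041)t) → ln(2.06231) = 0.0351·t
t = 0.72383 / 0.0351

t ≈ 20.62 years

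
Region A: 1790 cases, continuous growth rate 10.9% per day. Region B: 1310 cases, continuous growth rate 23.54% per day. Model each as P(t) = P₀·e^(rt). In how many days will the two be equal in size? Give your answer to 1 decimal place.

t ≈ 2.5 days

1790·e^(0.109t) = 1310·e^(0.2354t)
1790/1310 = e^((0.2354 − 0.109)t) → ln(1.36641) = 0.1264·t
t = 0.31219 / 0.1264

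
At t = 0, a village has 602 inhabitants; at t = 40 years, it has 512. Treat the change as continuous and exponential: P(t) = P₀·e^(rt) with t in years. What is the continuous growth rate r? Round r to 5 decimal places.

r ≈ -0.00405 per year

512 = 602 · e^(r·40)
e^(40r) = 512/602 = 0.8505
r = ln(0.8505) / 40 = -0.16193 / 40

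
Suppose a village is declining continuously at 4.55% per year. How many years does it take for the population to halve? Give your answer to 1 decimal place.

half-life = ln(2) / |r| = 0.69315 / 0.0455

half-life ≈ 15.2 years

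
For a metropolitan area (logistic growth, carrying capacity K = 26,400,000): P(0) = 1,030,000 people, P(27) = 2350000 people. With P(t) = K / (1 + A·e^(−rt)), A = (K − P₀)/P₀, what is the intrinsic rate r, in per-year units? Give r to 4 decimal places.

A = (26400000 − 1030000)/1030000 = 24.63107
2350000 = 26400000/(1 + 24.63107·e^(−r·27)) → e^(−27r) = (11.23404 − 1)/24.63107 = 0.415493
r = −ln(0.415493)/27 = 0.87829/27

r ≈ 0.0325 per year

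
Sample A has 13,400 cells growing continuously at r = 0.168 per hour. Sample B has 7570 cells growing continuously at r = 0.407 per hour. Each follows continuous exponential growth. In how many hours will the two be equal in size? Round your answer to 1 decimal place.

13400·e^(0.168t) = 7570·e^(0.407t)
13400/7570 = e^((0.407 − 0.168)t) → ln(1.77015) = 0.239·t
t = 0.57106 / 0.239

t ≈ 2.4 hours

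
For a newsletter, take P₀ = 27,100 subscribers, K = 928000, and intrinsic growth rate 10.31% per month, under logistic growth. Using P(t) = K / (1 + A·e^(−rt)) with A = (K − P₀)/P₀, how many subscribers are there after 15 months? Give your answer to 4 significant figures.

A = (928000 − 27100)/27100 = 33.24354
P(15) = 928000 / (1 + 33.24354·e^(−0.1031·15)) = 928000 / (1 + 33.24354·0.212992)
= 928000 / 8.08061 ≈ 114842.77

≈ 114,800 subscribers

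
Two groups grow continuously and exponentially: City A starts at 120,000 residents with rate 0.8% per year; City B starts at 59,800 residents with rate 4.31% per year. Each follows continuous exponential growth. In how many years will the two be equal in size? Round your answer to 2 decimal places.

t ≈ 19.84 years

120000·e^(0.008t) = 59800·e^(0.0431t)
120000/59800 = e^((0.0431 − 0.008)t) → ln(2.00669) = 0.0351·t
t = 0.69649 / 0.0351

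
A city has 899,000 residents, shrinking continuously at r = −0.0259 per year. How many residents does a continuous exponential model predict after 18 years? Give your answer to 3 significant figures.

P(18) = 899000 · e^(-0.0259·18) = 899000 · e^(-0.4662)
= 899000 · 0.62738 ≈ 564016.23

≈ 564,000 residents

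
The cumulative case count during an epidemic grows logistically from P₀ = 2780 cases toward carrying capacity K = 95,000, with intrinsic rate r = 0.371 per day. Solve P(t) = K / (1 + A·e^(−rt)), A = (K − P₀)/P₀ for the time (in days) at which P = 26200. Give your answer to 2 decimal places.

t ≈ 6.84 days

A = (95000 − 2780)/2780 = 33.17266
26200 = 95000/(1 + 33.17266·e^(−0.371t)) → 1 + 33.17266·e^(−0.371t) = 3.62595
e^(−0.371t) = 0.07916 → t = ln(12.63261)/0.371 = 2.53628/0.371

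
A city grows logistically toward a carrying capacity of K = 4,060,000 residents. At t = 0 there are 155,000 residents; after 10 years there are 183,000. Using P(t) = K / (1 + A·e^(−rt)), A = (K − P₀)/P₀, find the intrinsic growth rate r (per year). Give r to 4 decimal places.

A = (4060000 − 155000)/155000 = 25.19355
183000 = 4060000/(1 + 25.19355·e^(−r·10)) → e^(−10r) = (22.18579 − 1)/25.19355 = 0.840921
r = −ln(0.840921)/10 = 0.17326/10

r ≈ 0.0173 per year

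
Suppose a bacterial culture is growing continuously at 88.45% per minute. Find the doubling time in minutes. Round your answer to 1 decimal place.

doubling time ≈ 0.8 minutes

doubling time = ln(2) / |r| = 0.69315 / 0.8845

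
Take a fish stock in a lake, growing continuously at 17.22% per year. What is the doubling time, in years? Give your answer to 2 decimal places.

doubling time = ln(2) / |r| = 0.69315 / 0.1722

doubling time ≈ 4.03 years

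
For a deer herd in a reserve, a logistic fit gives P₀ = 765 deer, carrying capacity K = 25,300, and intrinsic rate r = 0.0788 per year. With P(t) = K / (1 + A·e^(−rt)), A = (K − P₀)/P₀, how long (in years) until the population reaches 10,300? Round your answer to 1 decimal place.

t ≈ 39.2 years

A = (25300 − 765)/765 = 32.0719
10300 = 25300/(1 + 32.0719·e^(−0.0788t)) → 1 + 32.0719·e^(−0.0788t) = 2.45631
e^(−0.0788t) = 0.045408 → t = ln(22.0227)/0.0788 = 3.09207/0.0788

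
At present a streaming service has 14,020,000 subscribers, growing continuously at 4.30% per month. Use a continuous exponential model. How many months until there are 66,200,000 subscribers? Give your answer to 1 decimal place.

66200000 = 14020000 · e^(0.043·t)
t = ln(66200000/14020000) / 0.043 = ln(4.72183) / 0.043 = 1.5522 / 0.043

t ≈ 36.1 months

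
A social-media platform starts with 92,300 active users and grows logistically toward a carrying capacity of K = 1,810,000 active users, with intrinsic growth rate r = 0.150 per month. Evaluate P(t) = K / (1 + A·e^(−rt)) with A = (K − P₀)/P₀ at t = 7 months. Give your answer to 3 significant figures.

≈ 241,000 active users

A = (1810000 − 92300)/92300 = 18.60997
P(7) = 1810000 / (1 + 18.60997·e^(−0.15·7)) = 1810000 / (1 + 18.60997·0.349938)
= 1810000 / 7.51233 ≈ 240937.23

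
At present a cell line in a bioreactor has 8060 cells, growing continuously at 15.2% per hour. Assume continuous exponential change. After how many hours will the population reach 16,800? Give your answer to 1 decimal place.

t ≈ 4.8 hours

16800 = 8060 · e^(0.152·t)
t = ln(16800/8060) / 0.152 = ln(2.08437) / 0.152 = 0.73447 / 0.152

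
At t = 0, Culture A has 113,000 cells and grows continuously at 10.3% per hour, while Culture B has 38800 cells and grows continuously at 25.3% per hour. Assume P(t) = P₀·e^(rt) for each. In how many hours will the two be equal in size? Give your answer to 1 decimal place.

t ≈ 7.1 hours

113000·e^(0.103t) = 38800·e^(0.253t)
113000/38800 = e^((0.253 − 0.103)t) → ln(2.91237) = 0.15·t
t = 1.06897 / 0.15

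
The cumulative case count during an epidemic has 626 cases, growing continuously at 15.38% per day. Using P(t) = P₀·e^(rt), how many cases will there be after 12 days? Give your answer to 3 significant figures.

P(12) = 626 · e^(0.1538·12) = 626 · e^(1.8456)
= 626 · 6.3319 ≈ 3963.77

≈ 3,960 cases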